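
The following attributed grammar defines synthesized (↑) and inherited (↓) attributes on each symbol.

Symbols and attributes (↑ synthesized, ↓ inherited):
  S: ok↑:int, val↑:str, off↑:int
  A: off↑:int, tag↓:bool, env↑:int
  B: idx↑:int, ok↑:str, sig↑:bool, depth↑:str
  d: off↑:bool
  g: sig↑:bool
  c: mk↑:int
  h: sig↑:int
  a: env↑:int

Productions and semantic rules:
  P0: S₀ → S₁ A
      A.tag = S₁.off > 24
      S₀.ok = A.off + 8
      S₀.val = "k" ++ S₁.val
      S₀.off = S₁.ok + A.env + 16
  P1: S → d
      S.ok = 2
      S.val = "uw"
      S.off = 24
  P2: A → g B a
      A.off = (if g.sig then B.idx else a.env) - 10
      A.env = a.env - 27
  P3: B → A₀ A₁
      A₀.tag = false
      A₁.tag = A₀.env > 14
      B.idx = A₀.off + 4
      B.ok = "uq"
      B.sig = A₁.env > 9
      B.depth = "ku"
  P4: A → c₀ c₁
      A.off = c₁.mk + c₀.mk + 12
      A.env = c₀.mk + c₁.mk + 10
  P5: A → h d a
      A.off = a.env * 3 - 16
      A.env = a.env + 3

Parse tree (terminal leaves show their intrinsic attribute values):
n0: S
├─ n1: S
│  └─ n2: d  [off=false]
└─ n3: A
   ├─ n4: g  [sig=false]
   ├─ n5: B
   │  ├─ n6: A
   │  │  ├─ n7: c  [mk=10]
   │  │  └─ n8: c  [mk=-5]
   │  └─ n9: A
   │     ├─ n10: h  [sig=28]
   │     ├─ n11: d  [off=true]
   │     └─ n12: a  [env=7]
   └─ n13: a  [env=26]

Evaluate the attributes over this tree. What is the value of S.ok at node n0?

24

1. n2.off = false  [terminal]
2. n1.ok = 2  [2]
3. n1.val = "uw"  ["uw"]
4. n1.off = 24  [24]
5. n3.tag = false  [S₁.off > 24]
6. n4.sig = false  [terminal]
7. n6.tag = false  [false]
8. n7.mk = 10  [terminal]
9. n8.mk = -5  [terminal]
10. n6.off = 17  [c₁.mk + c₀.mk + 12]
11. n6.env = 15  [c₀.mk + c₁.mk + 10]
12. n9.tag = true  [A₀.env > 14]
13. n10.sig = 28  [terminal]
14. n11.off = true  [terminal]
15. n12.env = 7  [terminal]
16. n9.off = 5  [a.env * 3 - 16]
17. n9.env = 10  [a.env + 3]
18. n5.idx = 21  [A₀.off + 4]
19. n5.ok = "uq"  ["uq"]
20. n5.sig = true  [A₁.env > 9]
21. n5.depth = "ku"  ["ku"]
22. n13.env = 26  [terminal]
23. n3.off = 16  [(if g.sig then B.idx else a.env) - 10]
24. n3.env = -1  [a.env - 27]
25. n0.ok = 24  [A.off + 8]
26. n0.val = "kuw"  ["k" ++ S₁.val]
27. n0.off = 17  [S₁.ok + A.env + 16]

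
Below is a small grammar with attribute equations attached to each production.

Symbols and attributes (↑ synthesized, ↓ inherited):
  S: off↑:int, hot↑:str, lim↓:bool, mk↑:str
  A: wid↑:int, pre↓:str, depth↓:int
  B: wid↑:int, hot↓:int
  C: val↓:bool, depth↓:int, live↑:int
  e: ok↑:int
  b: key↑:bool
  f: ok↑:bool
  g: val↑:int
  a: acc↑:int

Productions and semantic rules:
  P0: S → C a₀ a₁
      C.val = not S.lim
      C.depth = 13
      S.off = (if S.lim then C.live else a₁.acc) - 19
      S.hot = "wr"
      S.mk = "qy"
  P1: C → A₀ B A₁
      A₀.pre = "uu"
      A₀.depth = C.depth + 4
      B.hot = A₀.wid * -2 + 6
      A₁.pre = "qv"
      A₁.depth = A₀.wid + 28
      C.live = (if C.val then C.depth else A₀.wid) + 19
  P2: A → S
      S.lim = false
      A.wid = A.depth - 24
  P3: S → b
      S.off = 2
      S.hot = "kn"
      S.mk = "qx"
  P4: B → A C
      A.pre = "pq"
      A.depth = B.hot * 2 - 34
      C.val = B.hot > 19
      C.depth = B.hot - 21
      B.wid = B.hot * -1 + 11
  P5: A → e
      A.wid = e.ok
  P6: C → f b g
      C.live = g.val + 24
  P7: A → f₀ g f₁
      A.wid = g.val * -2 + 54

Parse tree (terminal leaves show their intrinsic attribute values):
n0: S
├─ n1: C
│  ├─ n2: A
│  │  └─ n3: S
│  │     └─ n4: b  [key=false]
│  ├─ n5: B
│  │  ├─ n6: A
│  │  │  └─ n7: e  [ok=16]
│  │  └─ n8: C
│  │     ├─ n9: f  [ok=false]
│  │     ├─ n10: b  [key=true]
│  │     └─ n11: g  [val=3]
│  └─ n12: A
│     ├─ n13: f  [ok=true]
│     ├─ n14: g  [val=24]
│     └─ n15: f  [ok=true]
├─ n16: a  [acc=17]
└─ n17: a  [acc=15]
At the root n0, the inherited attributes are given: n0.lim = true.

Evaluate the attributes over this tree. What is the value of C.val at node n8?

1. n0.lim = true  [given at root]
2. n1.val = false  [not S.lim]
3. n1.depth = 13  [13]
4. n2.pre = "uu"  ["uu"]
5. n2.depth = 17  [C.depth + 4]
6. n3.lim = false  [false]
7. n4.key = false  [terminal]
8. n3.off = 2  [2]
9. n3.hot = "kn"  ["kn"]
10. n3.mk = "qx"  ["qx"]
11. n2.wid = -7  [A.depth - 24]
12. n5.hot = 20  [A₀.wid * -2 + 6]
13. n6.pre = "pq"  ["pq"]
14. n6.depth = 6  [B.hot * 2 - 34]
15. n7.ok = 16  [terminal]
16. n6.wid = 16  [e.ok]
17. n8.val = true  [B.hot > 19]
18. n8.depth = -1  [B.hot - 21]
19. n9.ok = false  [terminal]
20. n10.key = true  [terminal]
21. n11.val = 3  [terminal]
22. n8.live = 27  [g.val + 24]
23. n5.wid = -9  [B.hot * -1 + 11]
24. n12.pre = "qv"  ["qv"]
25. n12.depth = 21  [A₀.wid + 28]
26. n13.ok = true  [terminal]
27. n14.val = 24  [terminal]
28. n15.ok = true  [terminal]
29. n12.wid = 6  [g.val * -2 + 54]
30. n1.live = 12  [(if C.val then C.depth else A₀.wid) + 19]
31. n16.acc = 17  [terminal]
32. n17.acc = 15  [terminal]
33. n0.off = -7  [(if S.lim then C.live else a₁.acc) - 19]
34. n0.hot = "wr"  ["wr"]
35. n0.mk = "qy"  ["qy"]

true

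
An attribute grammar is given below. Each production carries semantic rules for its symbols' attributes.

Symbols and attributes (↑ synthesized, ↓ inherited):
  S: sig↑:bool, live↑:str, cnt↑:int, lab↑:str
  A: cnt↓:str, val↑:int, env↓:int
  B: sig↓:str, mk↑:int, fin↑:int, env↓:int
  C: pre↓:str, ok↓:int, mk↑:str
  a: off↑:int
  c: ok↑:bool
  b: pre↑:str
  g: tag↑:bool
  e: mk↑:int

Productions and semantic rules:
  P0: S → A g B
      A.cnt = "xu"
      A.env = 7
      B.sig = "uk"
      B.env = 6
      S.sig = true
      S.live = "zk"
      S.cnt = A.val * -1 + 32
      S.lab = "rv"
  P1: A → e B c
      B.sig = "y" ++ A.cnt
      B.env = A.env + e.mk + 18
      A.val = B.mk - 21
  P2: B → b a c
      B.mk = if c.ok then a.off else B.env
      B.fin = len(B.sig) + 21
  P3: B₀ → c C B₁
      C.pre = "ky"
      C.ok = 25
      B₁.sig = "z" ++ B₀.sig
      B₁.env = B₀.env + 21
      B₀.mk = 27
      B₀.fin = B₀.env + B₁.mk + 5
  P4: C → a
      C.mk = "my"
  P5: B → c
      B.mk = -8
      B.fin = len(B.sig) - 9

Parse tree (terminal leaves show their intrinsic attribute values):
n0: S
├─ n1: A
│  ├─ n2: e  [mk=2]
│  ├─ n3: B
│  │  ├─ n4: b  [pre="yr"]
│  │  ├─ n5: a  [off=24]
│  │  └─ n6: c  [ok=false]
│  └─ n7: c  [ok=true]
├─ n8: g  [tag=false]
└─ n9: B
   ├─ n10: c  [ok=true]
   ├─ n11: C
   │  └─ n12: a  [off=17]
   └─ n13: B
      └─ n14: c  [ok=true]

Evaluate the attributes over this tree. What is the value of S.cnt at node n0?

26

1. n1.cnt = "xu"  ["xu"]
2. n1.env = 7  [7]
3. n2.mk = 2  [terminal]
4. n3.sig = "yxu"  ["y" ++ A.cnt]
5. n3.env = 27  [A.env + e.mk + 18]
6. n4.pre = "yr"  [terminal]
7. n5.off = 24  [terminal]
8. n6.ok = false  [terminal]
9. n3.mk = 27  [if c.ok then a.off else B.env]
10. n3.fin = 24  [len(B.sig) + 21]
11. n7.ok = true  [terminal]
12. n1.val = 6  [B.mk - 21]
13. n8.tag = false  [terminal]
14. n9.sig = "uk"  ["uk"]
15. n9.env = 6  [6]
16. n10.ok = true  [terminal]
17. n11.pre = "ky"  ["ky"]
18. n11.ok = 25  [25]
19. n12.off = 17  [terminal]
20. n11.mk = "my"  ["my"]
21. n13.sig = "zuk"  ["z" ++ B₀.sig]
22. n13.env = 27  [B₀.env + 21]
23. n14.ok = true  [terminal]
24. n13.mk = -8  [-8]
25. n13.fin = -6  [len(B.sig) - 9]
26. n9.mk = 27  [27]
27. n9.fin = 3  [B₀.env + B₁.mk + 5]
28. n0.sig = true  [true]
29. n0.live = "zk"  ["zk"]
30. n0.cnt = 26  [A.val * -1 + 32]
31. n0.lab = "rv"  ["rv"]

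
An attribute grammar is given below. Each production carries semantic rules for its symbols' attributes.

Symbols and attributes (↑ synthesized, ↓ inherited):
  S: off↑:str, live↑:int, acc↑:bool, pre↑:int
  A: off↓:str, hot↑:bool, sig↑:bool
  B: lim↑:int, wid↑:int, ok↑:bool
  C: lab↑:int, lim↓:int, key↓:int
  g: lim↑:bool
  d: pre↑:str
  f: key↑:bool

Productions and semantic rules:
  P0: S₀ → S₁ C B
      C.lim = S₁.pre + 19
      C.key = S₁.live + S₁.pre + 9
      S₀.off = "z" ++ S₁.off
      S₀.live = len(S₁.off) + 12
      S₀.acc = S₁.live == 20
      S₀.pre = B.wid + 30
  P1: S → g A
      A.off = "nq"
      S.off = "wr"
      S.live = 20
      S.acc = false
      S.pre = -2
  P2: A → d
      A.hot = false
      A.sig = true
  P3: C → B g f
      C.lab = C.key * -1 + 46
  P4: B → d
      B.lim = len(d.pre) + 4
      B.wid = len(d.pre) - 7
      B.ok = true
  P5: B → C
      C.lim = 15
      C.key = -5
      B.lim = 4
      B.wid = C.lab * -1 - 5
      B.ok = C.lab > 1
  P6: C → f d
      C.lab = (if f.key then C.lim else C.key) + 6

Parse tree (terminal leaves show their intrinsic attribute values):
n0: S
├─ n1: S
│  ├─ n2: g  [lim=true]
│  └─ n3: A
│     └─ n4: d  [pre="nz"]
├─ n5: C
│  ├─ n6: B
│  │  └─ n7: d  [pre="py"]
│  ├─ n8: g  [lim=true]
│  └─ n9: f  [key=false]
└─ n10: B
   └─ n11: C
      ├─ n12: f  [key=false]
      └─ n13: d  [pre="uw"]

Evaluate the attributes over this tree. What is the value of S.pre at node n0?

1. n2.lim = true  [terminal]
2. n3.off = "nq"  ["nq"]
3. n4.pre = "nz"  [terminal]
4. n3.hot = false  [false]
5. n3.sig = true  [true]
6. n1.off = "wr"  ["wr"]
7. n1.live = 20  [20]
8. n1.acc = false  [false]
9. n1.pre = -2  [-2]
10. n5.lim = 17  [S₁.pre + 19]
11. n5.key = 27  [S₁.live + S₁.pre + 9]
12. n7.pre = "py"  [terminal]
13. n6.lim = 6  [len(d.pre) + 4]
14. n6.wid = -5  [len(d.pre) - 7]
15. n6.ok = true  [true]
16. n8.lim = true  [terminal]
17. n9.key = false  [terminal]
18. n5.lab = 19  [C.key * -1 + 46]
19. n11.lim = 15  [15]
20. n11.key = -5  [-5]
21. n12.key = false  [terminal]
22. n13.pre = "uw"  [terminal]
23. n11.lab = 1  [(if f.key then C.lim else C.key) + 6]
24. n10.lim = 4  [4]
25. n10.wid = -6  [C.lab * -1 - 5]
26. n10.ok = false  [C.lab > 1]
27. n0.off = "zwr"  ["z" ++ S₁.off]
28. n0.live = 14  [len(S₁.off) + 12]
29. n0.acc = true  [S₁.live == 20]
30. n0.pre = 24  [B.wid + 30]

24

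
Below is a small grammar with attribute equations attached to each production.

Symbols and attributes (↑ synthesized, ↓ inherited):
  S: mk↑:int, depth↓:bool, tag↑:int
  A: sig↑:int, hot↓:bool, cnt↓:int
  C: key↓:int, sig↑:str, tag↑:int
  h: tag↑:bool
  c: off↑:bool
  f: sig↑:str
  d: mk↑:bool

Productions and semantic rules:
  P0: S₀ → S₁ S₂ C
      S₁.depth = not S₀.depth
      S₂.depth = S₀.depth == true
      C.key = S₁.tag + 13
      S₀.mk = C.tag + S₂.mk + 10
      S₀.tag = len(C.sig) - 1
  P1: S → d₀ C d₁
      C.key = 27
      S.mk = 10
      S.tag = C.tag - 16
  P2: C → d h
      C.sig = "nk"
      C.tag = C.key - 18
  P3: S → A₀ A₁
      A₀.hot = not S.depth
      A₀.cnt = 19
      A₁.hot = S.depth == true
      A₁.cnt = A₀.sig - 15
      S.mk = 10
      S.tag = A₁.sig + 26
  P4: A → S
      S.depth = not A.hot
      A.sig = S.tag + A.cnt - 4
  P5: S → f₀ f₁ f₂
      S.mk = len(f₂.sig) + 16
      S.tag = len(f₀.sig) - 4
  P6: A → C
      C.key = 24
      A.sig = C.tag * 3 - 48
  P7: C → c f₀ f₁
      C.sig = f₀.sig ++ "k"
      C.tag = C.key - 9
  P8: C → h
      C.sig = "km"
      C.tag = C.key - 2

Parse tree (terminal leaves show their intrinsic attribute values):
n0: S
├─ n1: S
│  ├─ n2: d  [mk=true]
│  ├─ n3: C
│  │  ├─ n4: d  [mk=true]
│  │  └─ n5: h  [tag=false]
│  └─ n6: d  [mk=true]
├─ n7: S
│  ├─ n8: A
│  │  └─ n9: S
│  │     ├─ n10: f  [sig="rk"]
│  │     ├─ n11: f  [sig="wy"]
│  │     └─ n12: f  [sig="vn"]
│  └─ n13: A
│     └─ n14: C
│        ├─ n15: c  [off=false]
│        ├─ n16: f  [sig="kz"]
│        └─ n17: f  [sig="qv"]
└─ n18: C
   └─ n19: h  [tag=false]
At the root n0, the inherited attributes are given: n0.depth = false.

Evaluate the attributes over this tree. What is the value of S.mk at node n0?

24

1. n0.depth = false  [given at root]
2. n1.depth = true  [not S₀.depth]
3. n2.mk = true  [terminal]
4. n3.key = 27  [27]
5. n4.mk = true  [terminal]
6. n5.tag = false  [terminal]
7. n3.sig = "nk"  ["nk"]
8. n3.tag = 9  [C.key - 18]
9. n6.mk = true  [terminal]
10. n1.mk = 10  [10]
11. n1.tag = -7  [C.tag - 16]
12. n7.depth = false  [S₀.depth == true]
13. n8.hot = true  [not S.depth]
14. n8.cnt = 19  [19]
15. n9.depth = false  [not A.hot]
16. n10.sig = "rk"  [terminal]
17. n11.sig = "wy"  [terminal]
18. n12.sig = "vn"  [terminal]
19. n9.mk = 18  [len(f₂.sig) + 16]
20. n9.tag = -2  [len(f₀.sig) - 4]
21. n8.sig = 13  [S.tag + A.cnt - 4]
22. n13.hot = false  [S.depth == true]
23. n13.cnt = -2  [A₀.sig - 15]
24. n14.key = 24  [24]
25. n15.off = false  [terminal]
26. n16.sig = "kz"  [terminal]
27. n17.sig = "qv"  [terminal]
28. n14.sig = "kzk"  [f₀.sig ++ "k"]
29. n14.tag = 15  [C.key - 9]
30. n13.sig = -3  [C.tag * 3 - 48]
31. n7.mk = 10  [10]
32. n7.tag = 23  [A₁.sig + 26]
33. n18.key = 6  [S₁.tag + 13]
34. n19.tag = false  [terminal]
35. n18.sig = "km"  ["km"]
36. n18.tag = 4  [C.key - 2]
37. n0.mk = 24  [C.tag + S₂.mk + 10]
38. n0.tag = 1  [len(C.sig) - 1]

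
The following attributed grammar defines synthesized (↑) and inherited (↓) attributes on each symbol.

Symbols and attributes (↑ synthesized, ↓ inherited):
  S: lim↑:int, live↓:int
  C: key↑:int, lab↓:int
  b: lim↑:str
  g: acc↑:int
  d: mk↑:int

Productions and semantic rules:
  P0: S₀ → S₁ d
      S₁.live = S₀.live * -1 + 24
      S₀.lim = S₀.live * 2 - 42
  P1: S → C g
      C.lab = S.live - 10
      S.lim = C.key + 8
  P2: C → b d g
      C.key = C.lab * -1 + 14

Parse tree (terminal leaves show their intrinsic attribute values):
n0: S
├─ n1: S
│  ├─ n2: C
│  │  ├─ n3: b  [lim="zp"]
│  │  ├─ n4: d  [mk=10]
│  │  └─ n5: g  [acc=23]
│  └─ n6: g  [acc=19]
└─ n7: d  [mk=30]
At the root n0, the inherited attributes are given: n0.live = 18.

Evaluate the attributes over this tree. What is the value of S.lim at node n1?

26

1. n0.live = 18  [given at root]
2. n1.live = 6  [S₀.live * -1 + 24]
3. n2.lab = -4  [S.live - 10]
4. n3.lim = "zp"  [terminal]
5. n4.mk = 10  [terminal]
6. n5.acc = 23  [terminal]
7. n2.key = 18  [C.lab * -1 + 14]
8. n6.acc = 19  [terminal]
9. n1.lim = 26  [C.key + 8]
10. n7.mk = 30  [terminal]
11. n0.lim = -6  [S₀.live * 2 - 42]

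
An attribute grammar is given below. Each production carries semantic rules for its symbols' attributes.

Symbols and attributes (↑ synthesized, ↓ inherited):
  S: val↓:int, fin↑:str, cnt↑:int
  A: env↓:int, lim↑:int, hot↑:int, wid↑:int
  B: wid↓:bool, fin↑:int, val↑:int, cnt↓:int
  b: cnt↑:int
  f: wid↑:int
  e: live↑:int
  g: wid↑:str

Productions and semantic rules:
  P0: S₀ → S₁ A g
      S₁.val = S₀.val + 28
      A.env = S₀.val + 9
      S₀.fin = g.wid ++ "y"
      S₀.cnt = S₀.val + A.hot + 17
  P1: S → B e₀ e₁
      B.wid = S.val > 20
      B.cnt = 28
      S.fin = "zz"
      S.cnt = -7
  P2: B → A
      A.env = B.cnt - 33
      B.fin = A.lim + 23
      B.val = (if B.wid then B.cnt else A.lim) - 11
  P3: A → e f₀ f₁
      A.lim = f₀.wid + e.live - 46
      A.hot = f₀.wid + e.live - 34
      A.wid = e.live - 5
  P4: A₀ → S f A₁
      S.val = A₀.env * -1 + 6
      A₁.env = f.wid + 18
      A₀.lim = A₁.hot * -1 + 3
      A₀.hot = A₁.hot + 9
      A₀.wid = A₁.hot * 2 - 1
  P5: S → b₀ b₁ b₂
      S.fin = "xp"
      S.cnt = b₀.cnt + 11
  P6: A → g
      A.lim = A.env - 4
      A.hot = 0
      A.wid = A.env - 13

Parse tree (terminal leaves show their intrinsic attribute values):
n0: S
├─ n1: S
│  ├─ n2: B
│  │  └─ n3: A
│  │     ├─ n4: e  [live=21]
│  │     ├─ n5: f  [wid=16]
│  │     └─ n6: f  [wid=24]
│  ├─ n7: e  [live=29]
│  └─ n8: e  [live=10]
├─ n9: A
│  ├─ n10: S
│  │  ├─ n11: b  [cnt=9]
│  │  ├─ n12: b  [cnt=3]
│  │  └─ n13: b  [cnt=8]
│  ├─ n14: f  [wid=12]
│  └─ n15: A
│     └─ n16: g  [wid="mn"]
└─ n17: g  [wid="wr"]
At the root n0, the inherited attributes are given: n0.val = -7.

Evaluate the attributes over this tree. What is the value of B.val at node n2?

1. n0.val = -7  [given at root]
2. n1.val = 21  [S₀.val + 28]
3. n2.wid = true  [S.val > 20]
4. n2.cnt = 28  [28]
5. n3.env = -5  [B.cnt - 33]
6. n4.live = 21  [terminal]
7. n5.wid = 16  [terminal]
8. n6.wid = 24  [terminal]
9. n3.lim = -9  [f₀.wid + e.live - 46]
10. n3.hot = 3  [f₀.wid + e.live - 34]
11. n3.wid = 16  [e.live - 5]
12. n2.fin = 14  [A.lim + 23]
13. n2.val = 17  [(if B.wid then B.cnt else A.lim) - 11]
14. n7.live = 29  [terminal]
15. n8.live = 10  [terminal]
16. n1.fin = "zz"  ["zz"]
17. n1.cnt = -7  [-7]
18. n9.env = 2  [S₀.val + 9]
19. n10.val = 4  [A₀.env * -1 + 6]
20. n11.cnt = 9  [terminal]
21. n12.cnt = 3  [terminal]
22. n13.cnt = 8  [terminal]
23. n10.fin = "xp"  ["xp"]
24. n10.cnt = 20  [b₀.cnt + 11]
25. n14.wid = 12  [terminal]
26. n15.env = 30  [f.wid + 18]
27. n16.wid = "mn"  [terminal]
28. n15.lim = 26  [A.env - 4]
29. n15.hot = 0  [0]
30. n15.wid = 17  [A.env - 13]
31. n9.lim = 3  [A₁.hot * -1 + 3]
32. n9.hot = 9  [A₁.hot + 9]
33. n9.wid = -1  [A₁.hot * 2 - 1]
34. n17.wid = "wr"  [terminal]
35. n0.fin = "wry"  [g.wid ++ "y"]
36. n0.cnt = 19  [S₀.val + A.hot + 17]

17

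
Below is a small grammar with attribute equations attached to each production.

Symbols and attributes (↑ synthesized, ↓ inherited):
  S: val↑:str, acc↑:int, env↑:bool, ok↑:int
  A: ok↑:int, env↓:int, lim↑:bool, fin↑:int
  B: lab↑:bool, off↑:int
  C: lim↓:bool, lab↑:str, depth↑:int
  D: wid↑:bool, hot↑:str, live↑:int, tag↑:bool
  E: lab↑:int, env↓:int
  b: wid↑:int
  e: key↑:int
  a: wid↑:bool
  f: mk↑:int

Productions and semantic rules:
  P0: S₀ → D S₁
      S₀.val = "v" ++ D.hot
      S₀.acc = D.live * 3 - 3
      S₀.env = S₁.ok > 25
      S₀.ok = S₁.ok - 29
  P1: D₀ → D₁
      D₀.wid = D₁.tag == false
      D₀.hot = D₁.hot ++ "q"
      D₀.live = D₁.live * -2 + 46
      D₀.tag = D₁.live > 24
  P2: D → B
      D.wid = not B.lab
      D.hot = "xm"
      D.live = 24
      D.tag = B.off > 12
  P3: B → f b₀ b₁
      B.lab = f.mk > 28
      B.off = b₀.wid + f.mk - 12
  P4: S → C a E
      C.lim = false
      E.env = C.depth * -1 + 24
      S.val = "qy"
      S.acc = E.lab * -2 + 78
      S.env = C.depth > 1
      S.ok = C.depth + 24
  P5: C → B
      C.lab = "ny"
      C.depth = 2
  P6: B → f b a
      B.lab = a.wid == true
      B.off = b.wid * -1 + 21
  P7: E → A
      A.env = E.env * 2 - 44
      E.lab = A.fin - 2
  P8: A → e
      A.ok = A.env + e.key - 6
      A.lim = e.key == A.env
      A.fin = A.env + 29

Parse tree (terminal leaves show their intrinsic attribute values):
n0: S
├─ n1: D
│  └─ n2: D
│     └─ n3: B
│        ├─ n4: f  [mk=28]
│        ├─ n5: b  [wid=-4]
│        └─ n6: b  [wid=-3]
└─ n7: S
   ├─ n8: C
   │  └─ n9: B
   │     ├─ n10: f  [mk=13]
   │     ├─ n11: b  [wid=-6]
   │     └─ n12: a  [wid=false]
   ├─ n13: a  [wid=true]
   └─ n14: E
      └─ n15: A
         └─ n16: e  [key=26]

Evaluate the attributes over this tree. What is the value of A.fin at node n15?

1. n4.mk = 28  [terminal]
2. n5.wid = -4  [terminal]
3. n6.wid = -3  [terminal]
4. n3.lab = false  [f.mk > 28]
5. n3.off = 12  [b₀.wid + f.mk - 12]
6. n2.wid = true  [not B.lab]
7. n2.hot = "xm"  ["xm"]
8. n2.live = 24  [24]
9. n2.tag = false  [B.off > 12]
10. n1.wid = true  [D₁.tag == false]
11. n1.hot = "xmq"  [D₁.hot ++ "q"]
12. n1.live = -2  [D₁.live * -2 + 46]
13. n1.tag = false  [D₁.live > 24]
14. n8.lim = false  [false]
15. n10.mk = 13  [terminal]
16. n11.wid = -6  [terminal]
17. n12.wid = false  [terminal]
18. n9.lab = false  [a.wid == true]
19. n9.off = 27  [b.wid * -1 + 21]
20. n8.lab = "ny"  ["ny"]
21. n8.depth = 2  [2]
22. n13.wid = true  [terminal]
23. n14.env = 22  [C.depth * -1 + 24]
24. n15.env = 0  [E.env * 2 - 44]
25. n16.key = 26  [terminal]
26. n15.ok = 20  [A.env + e.key - 6]
27. n15.lim = false  [e.key == A.env]
28. n15.fin = 29  [A.env + 29]
29. n14.lab = 27  [A.fin - 2]
30. n7.val = "qy"  ["qy"]
31. n7.acc = 24  [E.lab * -2 + 78]
32. n7.env = true  [C.depth > 1]
33. n7.ok = 26  [C.depth + 24]
34. n0.val = "vxmq"  ["v" ++ D.hot]
35. n0.acc = -9  [D.live * 3 - 3]
36. n0.env = true  [S₁.ok > 25]
37. n0.ok = -3  [S₁.ok - 29]

29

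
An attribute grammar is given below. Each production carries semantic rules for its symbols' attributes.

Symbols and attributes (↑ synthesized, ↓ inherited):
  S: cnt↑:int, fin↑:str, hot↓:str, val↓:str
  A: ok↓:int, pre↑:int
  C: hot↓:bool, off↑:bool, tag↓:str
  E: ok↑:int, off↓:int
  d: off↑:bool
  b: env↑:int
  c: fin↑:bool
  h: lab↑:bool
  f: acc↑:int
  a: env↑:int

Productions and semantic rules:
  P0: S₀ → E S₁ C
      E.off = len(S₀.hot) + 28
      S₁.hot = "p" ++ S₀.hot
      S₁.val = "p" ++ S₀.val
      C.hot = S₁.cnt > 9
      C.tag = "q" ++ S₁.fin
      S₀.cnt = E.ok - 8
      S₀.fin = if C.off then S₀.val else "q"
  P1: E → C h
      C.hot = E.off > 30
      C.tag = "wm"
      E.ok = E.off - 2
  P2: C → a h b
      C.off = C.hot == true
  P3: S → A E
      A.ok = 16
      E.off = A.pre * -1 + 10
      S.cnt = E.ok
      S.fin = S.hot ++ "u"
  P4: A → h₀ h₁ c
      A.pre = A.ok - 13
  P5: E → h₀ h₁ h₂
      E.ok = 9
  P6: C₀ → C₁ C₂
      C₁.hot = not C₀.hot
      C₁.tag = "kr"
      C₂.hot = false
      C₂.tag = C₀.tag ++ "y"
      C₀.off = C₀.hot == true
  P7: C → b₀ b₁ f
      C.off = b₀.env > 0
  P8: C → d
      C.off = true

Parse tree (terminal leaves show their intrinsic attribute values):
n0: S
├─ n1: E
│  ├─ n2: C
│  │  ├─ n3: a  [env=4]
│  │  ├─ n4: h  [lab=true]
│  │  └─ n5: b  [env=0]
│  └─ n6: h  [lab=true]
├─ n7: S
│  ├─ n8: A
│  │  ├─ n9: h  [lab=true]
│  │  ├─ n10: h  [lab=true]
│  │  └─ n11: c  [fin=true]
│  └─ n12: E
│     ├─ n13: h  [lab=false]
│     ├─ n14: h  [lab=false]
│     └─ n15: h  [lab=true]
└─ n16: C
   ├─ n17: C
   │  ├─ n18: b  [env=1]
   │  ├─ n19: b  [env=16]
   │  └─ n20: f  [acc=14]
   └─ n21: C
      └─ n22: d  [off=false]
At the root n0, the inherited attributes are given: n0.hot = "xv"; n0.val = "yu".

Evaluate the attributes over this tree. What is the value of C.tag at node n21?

1. n0.hot = "xv"  [given at root]
2. n0.val = "yu"  [given at root]
3. n1.off = 30  [len(S₀.hot) + 28]
4. n2.hot = false  [E.off > 30]
5. n2.tag = "wm"  ["wm"]
6. n3.env = 4  [terminal]
7. n4.lab = true  [terminal]
8. n5.env = 0  [terminal]
9. n2.off = false  [C.hot == true]
10. n6.lab = true  [terminal]
11. n1.ok = 28  [E.off - 2]
12. n7.hot = "pxv"  ["p" ++ S₀.hot]
13. n7.val = "pyu"  ["p" ++ S₀.val]
14. n8.ok = 16  [16]
15. n9.lab = true  [terminal]
16. n10.lab = true  [terminal]
17. n11.fin = true  [terminal]
18. n8.pre = 3  [A.ok - 13]
19. n12.off = 7  [A.pre * -1 + 10]
20. n13.lab = false  [terminal]
21. n14.lab = false  [terminal]
22. n15.lab = true  [terminal]
23. n12.ok = 9  [9]
24. n7.cnt = 9  [E.ok]
25. n7.fin = "pxvu"  [S.hot ++ "u"]
26. n16.hot = false  [S₁.cnt > 9]
27. n16.tag = "qpxvu"  ["q" ++ S₁.fin]
28. n17.hot = true  [not C₀.hot]
29. n17.tag = "kr"  ["kr"]
30. n18.env = 1  [terminal]
31. n19.env = 16  [terminal]
32. n20.acc = 14  [terminal]
33. n17.off = true  [b₀.env > 0]
34. n21.hot = false  [false]
35. n21.tag = "qpxvuy"  [C₀.tag ++ "y"]
36. n22.off = false  [terminal]
37. n21.off = true  [true]
38. n16.off = false  [C₀.hot == true]
39. n0.cnt = 20  [E.ok - 8]
40. n0.fin = "q"  [if C.off then S₀.val else "q"]

"qpxvuy"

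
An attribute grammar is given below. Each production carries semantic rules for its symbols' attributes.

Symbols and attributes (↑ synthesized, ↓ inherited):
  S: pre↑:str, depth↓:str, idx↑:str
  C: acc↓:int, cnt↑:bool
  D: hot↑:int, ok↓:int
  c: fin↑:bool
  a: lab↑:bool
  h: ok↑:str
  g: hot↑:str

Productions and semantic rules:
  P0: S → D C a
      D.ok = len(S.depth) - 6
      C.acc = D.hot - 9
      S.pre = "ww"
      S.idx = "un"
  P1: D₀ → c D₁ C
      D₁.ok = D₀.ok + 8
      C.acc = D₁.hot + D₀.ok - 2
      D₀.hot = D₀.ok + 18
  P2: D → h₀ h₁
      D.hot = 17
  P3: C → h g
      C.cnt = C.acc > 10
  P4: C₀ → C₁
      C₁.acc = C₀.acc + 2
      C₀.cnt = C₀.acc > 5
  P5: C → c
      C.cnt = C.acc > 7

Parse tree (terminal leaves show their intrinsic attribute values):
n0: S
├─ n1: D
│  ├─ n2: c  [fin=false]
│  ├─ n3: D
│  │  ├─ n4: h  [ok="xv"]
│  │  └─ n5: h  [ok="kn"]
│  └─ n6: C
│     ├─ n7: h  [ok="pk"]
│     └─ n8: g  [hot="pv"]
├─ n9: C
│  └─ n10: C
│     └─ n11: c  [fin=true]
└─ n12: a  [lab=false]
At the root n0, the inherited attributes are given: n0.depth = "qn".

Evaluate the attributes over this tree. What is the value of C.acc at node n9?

1. n0.depth = "qn"  [given at root]
2. n1.ok = -4  [len(S.depth) - 6]
3. n2.fin = false  [terminal]
4. n3.ok = 4  [D₀.ok + 8]
5. n4.ok = "xv"  [terminal]
6. n5.ok = "kn"  [terminal]
7. n3.hot = 17  [17]
8. n6.acc = 11  [D₁.hot + D₀.ok - 2]
9. n7.ok = "pk"  [terminal]
10. n8.hot = "pv"  [terminal]
11. n6.cnt = true  [C.acc > 10]
12. n1.hot = 14  [D₀.ok + 18]
13. n9.acc = 5  [D.hot - 9]
14. n10.acc = 7  [C₀.acc + 2]
15. n11.fin = true  [terminal]
16. n10.cnt = false  [C.acc > 7]
17. n9.cnt = false  [C₀.acc > 5]
18. n12.lab = false  [terminal]
19. n0.pre = "ww"  ["ww"]
20. n0.idx = "un"  ["un"]

5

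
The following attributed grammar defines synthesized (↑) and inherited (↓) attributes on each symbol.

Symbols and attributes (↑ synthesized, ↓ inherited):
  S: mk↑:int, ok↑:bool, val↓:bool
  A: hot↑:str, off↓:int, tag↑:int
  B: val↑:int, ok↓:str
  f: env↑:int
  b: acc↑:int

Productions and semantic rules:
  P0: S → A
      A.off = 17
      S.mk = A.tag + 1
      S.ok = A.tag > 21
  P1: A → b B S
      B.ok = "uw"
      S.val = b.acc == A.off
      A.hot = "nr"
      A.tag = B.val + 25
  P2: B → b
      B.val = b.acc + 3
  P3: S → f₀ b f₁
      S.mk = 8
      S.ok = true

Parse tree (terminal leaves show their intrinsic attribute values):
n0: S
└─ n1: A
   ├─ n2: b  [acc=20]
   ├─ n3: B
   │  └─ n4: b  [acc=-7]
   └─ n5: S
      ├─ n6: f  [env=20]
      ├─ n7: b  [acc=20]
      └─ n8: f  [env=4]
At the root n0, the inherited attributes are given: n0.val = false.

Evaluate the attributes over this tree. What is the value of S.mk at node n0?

22

1. n0.val = false  [given at root]
2. n1.off = 17  [17]
3. n2.acc = 20  [terminal]
4. n3.ok = "uw"  ["uw"]
5. n4.acc = -7  [terminal]
6. n3.val = -4  [b.acc + 3]
7. n5.val = false  [b.acc == A.off]
8. n6.env = 20  [terminal]
9. n7.acc = 20  [terminal]
10. n8.env = 4  [terminal]
11. n5.mk = 8  [8]
12. n5.ok = true  [true]
13. n1.hot = "nr"  ["nr"]
14. n1.tag = 21  [B.val + 25]
15. n0.mk = 22  [A.tag + 1]
16. n0.ok = false  [A.tag > 21]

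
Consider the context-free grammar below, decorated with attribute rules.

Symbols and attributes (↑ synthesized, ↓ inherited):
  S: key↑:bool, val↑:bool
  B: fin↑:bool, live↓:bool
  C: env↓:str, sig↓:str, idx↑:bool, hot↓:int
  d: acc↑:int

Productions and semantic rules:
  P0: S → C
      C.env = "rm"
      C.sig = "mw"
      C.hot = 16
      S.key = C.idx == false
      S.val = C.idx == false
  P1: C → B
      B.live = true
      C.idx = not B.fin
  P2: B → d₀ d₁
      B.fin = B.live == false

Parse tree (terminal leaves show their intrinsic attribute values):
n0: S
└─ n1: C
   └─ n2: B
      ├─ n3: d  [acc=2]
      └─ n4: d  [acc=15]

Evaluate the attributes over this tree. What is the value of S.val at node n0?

1. n1.env = "rm"  ["rm"]
2. n1.sig = "mw"  ["mw"]
3. n1.hot = 16  [16]
4. n2.live = true  [true]
5. n3.acc = 2  [terminal]
6. n4.acc = 15  [terminal]
7. n2.fin = false  [B.live == false]
8. n1.idx = true  [not B.fin]
9. n0.key = false  [C.idx == false]
10. n0.val = false  [C.idx == false]

false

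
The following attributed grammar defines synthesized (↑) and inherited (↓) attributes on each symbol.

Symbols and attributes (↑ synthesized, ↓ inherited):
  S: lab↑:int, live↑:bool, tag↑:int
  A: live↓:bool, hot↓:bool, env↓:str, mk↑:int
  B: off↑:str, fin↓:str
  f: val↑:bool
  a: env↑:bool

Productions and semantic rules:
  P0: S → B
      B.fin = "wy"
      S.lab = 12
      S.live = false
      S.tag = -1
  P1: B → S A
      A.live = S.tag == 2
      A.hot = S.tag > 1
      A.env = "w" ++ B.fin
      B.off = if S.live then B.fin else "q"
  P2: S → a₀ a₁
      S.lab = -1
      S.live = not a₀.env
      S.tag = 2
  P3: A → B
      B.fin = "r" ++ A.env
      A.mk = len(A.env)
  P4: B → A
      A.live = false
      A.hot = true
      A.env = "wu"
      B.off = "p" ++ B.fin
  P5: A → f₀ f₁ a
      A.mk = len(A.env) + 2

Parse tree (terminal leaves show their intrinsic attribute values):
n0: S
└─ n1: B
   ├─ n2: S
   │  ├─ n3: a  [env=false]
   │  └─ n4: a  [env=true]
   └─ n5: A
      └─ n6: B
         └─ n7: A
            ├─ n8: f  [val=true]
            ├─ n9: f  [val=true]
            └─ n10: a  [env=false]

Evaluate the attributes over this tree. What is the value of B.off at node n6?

1. n1.fin = "wy"  ["wy"]
2. n3.env = false  [terminal]
3. n4.env = true  [terminal]
4. n2.lab = -1  [-1]
5. n2.live = true  [not a₀.env]
6. n2.tag = 2  [2]
7. n5.live = true  [S.tag == 2]
8. n5.hot = true  [S.tag > 1]
9. n5.env = "wwy"  ["w" ++ B.fin]
10. n6.fin = "rwwy"  ["r" ++ A.env]
11. n7.live = false  [false]
12. n7.hot = true  [true]
13. n7.env = "wu"  ["wu"]
14. n8.val = true  [terminal]
15. n9.val = true  [terminal]
16. n10.env = false  [terminal]
17. n7.mk = 4  [len(A.env) + 2]
18. n6.off = "prwwy"  ["p" ++ B.fin]
19. n5.mk = 3  [len(A.env)]
20. n1.off = "wy"  [if S.live then B.fin else "q"]
21. n0.lab = 12  [12]
22. n0.live = false  [false]
23. n0.tag = -1  [-1]

"prwwy"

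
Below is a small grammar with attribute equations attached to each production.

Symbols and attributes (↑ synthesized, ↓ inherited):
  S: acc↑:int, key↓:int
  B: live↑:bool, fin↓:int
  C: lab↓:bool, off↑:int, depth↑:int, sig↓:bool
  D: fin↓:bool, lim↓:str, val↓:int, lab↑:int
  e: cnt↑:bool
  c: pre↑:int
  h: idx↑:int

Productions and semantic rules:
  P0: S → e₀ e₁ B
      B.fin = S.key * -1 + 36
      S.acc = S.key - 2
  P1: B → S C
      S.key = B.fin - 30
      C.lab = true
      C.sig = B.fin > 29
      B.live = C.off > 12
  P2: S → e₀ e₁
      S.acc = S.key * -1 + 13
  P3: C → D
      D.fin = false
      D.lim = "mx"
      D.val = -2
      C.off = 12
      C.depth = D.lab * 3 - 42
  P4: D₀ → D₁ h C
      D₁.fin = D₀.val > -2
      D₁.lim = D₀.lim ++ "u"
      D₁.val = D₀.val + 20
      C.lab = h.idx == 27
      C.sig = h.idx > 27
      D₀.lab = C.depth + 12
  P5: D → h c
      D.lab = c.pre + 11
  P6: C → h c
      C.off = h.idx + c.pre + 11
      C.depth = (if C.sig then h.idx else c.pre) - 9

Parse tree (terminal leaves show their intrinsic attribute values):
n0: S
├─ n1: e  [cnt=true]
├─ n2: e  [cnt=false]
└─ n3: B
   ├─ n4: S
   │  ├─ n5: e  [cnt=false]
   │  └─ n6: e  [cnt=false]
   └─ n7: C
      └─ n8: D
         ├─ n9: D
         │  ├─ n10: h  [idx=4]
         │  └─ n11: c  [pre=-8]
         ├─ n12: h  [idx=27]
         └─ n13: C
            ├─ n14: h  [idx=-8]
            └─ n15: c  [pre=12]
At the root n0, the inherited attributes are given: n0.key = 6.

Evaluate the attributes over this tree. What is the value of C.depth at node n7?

3

1. n0.key = 6  [given at root]
2. n1.cnt = true  [terminal]
3. n2.cnt = false  [terminal]
4. n3.fin = 30  [S.key * -1 + 36]
5. n4.key = 0  [B.fin - 30]
6. n5.cnt = false  [terminal]
7. n6.cnt = false  [terminal]
8. n4.acc = 13  [S.key * -1 + 13]
9. n7.lab = true  [true]
10. n7.sig = true  [B.fin > 29]
11. n8.fin = false  [false]
12. n8.lim = "mx"  ["mx"]
13. n8.val = -2  [-2]
14. n9.fin = false  [D₀.val > -2]
15. n9.lim = "mxu"  [D₀.lim ++ "u"]
16. n9.val = 18  [D₀.val + 20]
17. n10.idx = 4  [terminal]
18. n11.pre = -8  [terminal]
19. n9.lab = 3  [c.pre + 11]
20. n12.idx = 27  [terminal]
21. n13.lab = true  [h.idx == 27]
22. n13.sig = false  [h.idx > 27]
23. n14.idx = -8  [terminal]
24. n15.pre = 12  [terminal]
25. n13.off = 15  [h.idx + c.pre + 11]
26. n13.depth = 3  [(if C.sig then h.idx else c.pre) - 9]
27. n8.lab = 15  [C.depth + 12]
28. n7.off = 12  [12]
29. n7.depth = 3  [D.lab * 3 - 42]
30. n3.live = false  [C.off > 12]
31. n0.acc = 4  [S.key - 2]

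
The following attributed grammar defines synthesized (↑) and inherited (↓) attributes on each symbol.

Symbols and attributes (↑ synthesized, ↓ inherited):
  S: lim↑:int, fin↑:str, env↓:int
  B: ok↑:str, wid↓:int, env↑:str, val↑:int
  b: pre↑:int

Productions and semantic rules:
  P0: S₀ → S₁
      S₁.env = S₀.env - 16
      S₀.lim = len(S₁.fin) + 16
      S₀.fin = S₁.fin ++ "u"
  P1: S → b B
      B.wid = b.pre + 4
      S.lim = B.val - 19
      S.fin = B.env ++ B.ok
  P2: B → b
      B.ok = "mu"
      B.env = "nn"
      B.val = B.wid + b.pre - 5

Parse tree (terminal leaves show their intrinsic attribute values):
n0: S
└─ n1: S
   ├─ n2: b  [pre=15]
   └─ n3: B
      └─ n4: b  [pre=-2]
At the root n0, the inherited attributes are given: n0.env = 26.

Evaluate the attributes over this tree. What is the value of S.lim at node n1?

1. n0.env = 26  [given at root]
2. n1.env = 10  [S₀.env - 16]
3. n2.pre = 15  [terminal]
4. n3.wid = 19  [b.pre + 4]
5. n4.pre = -2  [terminal]
6. n3.ok = "mu"  ["mu"]
7. n3.env = "nn"  ["nn"]
8. n3.val = 12  [B.wid + b.pre - 5]
9. n1.lim = -7  [B.val - 19]
10. n1.fin = "nnmu"  [B.env ++ B.ok]
11. n0.lim = 20  [len(S₁.fin) + 16]
12. n0.fin = "nnmuu"  [S₁.fin ++ "u"]

-7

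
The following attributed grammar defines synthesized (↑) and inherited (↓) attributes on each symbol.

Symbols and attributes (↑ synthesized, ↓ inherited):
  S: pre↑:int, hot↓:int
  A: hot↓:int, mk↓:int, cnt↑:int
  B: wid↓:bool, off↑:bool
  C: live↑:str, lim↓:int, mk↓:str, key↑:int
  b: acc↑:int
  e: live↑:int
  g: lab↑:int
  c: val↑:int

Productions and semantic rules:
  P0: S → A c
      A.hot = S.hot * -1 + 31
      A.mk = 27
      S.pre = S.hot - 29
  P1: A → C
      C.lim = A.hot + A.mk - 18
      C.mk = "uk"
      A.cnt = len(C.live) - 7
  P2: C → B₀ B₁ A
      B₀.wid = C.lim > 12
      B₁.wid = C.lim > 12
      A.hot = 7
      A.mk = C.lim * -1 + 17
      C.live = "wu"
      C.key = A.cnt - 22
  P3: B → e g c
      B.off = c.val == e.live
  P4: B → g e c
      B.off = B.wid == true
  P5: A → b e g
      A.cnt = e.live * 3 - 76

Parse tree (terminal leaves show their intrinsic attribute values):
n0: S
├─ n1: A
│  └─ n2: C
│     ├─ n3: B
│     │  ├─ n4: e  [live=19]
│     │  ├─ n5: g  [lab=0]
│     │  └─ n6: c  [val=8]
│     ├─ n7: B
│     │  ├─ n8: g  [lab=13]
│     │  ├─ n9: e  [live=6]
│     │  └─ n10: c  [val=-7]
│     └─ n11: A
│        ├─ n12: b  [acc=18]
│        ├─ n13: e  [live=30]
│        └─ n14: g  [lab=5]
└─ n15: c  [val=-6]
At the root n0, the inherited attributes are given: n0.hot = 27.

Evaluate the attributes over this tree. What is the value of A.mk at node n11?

1. n0.hot = 27  [given at root]
2. n1.hot = 4  [S.hot * -1 + 31]
3. n1.mk = 27  [27]
4. n2.lim = 13  [A.hot + A.mk - 18]
5. n2.mk = "uk"  ["uk"]
6. n3.wid = true  [C.lim > 12]
7. n4.live = 19  [terminal]
8. n5.lab = 0  [terminal]
9. n6.val = 8  [terminal]
10. n3.off = false  [c.val == e.live]
11. n7.wid = true  [C.lim > 12]
12. n8.lab = 13  [terminal]
13. n9.live = 6  [terminal]
14. n10.val = -7  [terminal]
15. n7.off = true  [B.wid == true]
16. n11.hot = 7  [7]
17. n11.mk = 4  [C.lim * -1 + 17]
18. n12.acc = 18  [terminal]
19. n13.live = 30  [terminal]
20. n14.lab = 5  [terminal]
21. n11.cnt = 14  [e.live * 3 - 76]
22. n2.live = "wu"  ["wu"]
23. n2.key = -8  [A.cnt - 22]
24. n1.cnt = -5  [len(C.live) - 7]
25. n15.val = -6  [terminal]
26. n0.pre = -2  [S.hot - 29]

4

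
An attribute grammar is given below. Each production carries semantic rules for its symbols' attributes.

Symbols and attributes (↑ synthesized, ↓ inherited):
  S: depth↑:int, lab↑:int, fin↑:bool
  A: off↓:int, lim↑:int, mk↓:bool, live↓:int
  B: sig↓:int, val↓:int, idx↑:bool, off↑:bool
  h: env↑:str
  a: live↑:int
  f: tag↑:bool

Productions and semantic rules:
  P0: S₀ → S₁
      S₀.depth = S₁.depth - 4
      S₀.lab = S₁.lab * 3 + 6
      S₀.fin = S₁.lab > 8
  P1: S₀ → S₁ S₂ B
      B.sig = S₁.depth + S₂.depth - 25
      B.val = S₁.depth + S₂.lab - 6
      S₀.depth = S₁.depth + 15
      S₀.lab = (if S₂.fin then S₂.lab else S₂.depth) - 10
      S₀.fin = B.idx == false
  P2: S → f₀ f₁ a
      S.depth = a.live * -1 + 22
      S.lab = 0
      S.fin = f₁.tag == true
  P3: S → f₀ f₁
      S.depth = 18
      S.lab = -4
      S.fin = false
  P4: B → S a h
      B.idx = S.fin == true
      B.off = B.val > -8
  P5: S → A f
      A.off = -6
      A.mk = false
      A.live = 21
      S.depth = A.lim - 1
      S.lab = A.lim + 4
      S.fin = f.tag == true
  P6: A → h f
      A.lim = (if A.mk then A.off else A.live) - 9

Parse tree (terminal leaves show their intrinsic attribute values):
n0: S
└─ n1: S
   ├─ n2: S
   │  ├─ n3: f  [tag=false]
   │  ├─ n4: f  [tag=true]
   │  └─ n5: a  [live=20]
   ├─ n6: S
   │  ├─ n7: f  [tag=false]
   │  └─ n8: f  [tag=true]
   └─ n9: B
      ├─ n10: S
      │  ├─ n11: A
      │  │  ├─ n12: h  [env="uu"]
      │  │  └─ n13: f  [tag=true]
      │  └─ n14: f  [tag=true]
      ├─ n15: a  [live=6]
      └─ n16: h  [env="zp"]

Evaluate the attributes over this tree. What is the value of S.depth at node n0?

13

1. n3.tag = false  [terminal]
2. n4.tag = true  [terminal]
3. n5.live = 20  [terminal]
4. n2.depth = 2  [a.live * -1 + 22]
5. n2.lab = 0  [0]
6. n2.fin = true  [f₁.tag == true]
7. n7.tag = false  [terminal]
8. n8.tag = true  [terminal]
9. n6.depth = 18  [18]
10. n6.lab = -4  [-4]
11. n6.fin = false  [false]
12. n9.sig = -5  [S₁.depth + S₂.depth - 25]
13. n9.val = -8  [S₁.depth + S₂.lab - 6]
14. n11.off = -6  [-6]
15. n11.mk = false  [false]
16. n11.live = 21  [21]
17. n12.env = "uu"  [terminal]
18. n13.tag = true  [terminal]
19. n11.lim = 12  [(if A.mk then A.off else A.live) - 9]
20. n14.tag = true  [terminal]
21. n10.depth = 11  [A.lim - 1]
22. n10.lab = 16  [A.lim + 4]
23. n10.fin = true  [f.tag == true]
24. n15.live = 6  [terminal]
25. n16.env = "zp"  [terminal]
26. n9.idx = true  [S.fin == true]
27. n9.off = false  [B.val > -8]
28. n1.depth = 17  [S₁.depth + 15]
29. n1.lab = 8  [(if S₂.fin then S₂.lab else S₂.depth) - 10]
30. n1.fin = false  [B.idx == false]
31. n0.depth = 13  [S₁.depth - 4]
32. n0.lab = 30  [S₁.lab * 3 + 6]
33. n0.fin = false  [S₁.lab > 8]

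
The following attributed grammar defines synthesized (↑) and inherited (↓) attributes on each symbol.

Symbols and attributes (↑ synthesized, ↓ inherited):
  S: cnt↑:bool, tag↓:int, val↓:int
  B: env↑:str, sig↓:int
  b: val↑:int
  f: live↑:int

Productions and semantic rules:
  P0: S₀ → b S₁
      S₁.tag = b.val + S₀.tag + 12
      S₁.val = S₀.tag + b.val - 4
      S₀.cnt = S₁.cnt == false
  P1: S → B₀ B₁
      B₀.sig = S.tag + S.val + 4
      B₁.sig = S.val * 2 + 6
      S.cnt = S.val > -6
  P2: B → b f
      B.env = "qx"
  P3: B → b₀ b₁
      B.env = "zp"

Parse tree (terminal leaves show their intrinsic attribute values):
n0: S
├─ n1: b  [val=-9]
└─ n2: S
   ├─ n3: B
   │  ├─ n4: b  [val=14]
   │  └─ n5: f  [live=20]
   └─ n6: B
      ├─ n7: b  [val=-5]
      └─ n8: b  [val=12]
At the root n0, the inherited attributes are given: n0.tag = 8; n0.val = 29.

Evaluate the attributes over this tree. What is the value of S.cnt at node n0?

false

1. n0.tag = 8  [given at root]
2. n0.val = 29  [given at root]
3. n1.val = -9  [terminal]
4. n2.tag = 11  [b.val + S₀.tag + 12]
5. n2.val = -5  [S₀.tag + b.val - 4]
6. n3.sig = 10  [S.tag + S.val + 4]
7. n4.val = 14  [terminal]
8. n5.live = 20  [terminal]
9. n3.env = "qx"  ["qx"]
10. n6.sig = -4  [S.val * 2 + 6]
11. n7.val = -5  [terminal]
12. n8.val = 12  [terminal]
13. n6.env = "zp"  ["zp"]
14. n2.cnt = true  [S.val > -6]
15. n0.cnt = false  [S₁.cnt == false]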